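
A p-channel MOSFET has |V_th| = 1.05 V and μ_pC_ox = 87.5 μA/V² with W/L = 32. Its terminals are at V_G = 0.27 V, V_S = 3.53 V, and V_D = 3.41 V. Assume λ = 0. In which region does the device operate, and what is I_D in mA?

V_SG = V_S − V_G = 3.53 − 0.27 = 3.26 V; V_SD = V_S − V_D = 3.53 − 3.41 = 0.12 V.
k_p = μ_pC_ox · (W/L) = 2.8 mA/V².
V_ov = V_SG − |V_th| = 3.26 − 1.05 = 2.21 V.
Since V_SD = 0.12 V < V_ov = 2.21 V, the device is in the triode region.
I_D = k_p [V_ov · V_SD − ½ V_SD²] = 2.8 × [2.21 × 0.12 − 0.5 × 0.12²] = 0.722 mA.

Triode; I_D = 0.722 mA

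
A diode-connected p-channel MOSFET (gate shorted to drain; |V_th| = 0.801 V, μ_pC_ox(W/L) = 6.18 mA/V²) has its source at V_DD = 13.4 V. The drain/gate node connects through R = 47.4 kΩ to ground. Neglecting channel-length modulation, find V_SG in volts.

With gate tied to drain, V_SG = V_SD ≥ V_SG − |V_th|, so the device is in saturation.
KCL at the drain: ½ k_p (V_SG − |V_th|)² = (V_DD − V_SG)/R.
Let x = V_SG − 0.801. Then 146 x² + x − 12.6 = 0, giving x = 0.29 V (positive root), so V_SG = 1.09 V.
I_D = (V_DD − V_SG)/R = (13.4 − 1.09) / 47.4 = 0.26 mA.

V_SG = 1.09 V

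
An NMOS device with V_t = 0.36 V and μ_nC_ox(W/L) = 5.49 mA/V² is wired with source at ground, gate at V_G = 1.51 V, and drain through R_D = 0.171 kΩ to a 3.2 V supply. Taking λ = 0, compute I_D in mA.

V_GS = V_G = 1.51 V, so V_ov = 1.51 − 0.36 = 1.15 V.
Assume saturation: I_D = ½ k_n V_ov² = 0.5 × 5.49 × 1.15² = 3.63 mA, giving V_DS = V_DD − I_D R_D = 3.2 − 3.63 × 0.171 = 2.58 V.
V_DS = 2.58 V ≥ V_ov = 1.15 V, confirming saturation.

I_D = 3.63 mA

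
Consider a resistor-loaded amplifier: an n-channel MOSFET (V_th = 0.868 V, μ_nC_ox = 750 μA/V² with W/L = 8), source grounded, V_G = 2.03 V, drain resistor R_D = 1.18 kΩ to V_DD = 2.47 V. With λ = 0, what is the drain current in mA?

V_GS = V_G = 2.03 V, so V_ov = 2.03 − 0.868 = 1.16 V.
k_n = μ_nC_ox · (W/L) = 6 mA/V².
Assume saturation: I_D = ½ k_n V_ov² = 0.5 × 6 × 1.16² = 4.05 mA, giving V_DS = V_DD − I_D R_D = 2.47 − 4.05 × 1.18 = -2.31 V.
But -2.31 V < V_ov = 1.16 V, so the device is actually in triode.
In triode I_D = k_n[V_ov V_DS − ½ V_DS²] and I_D = (V_DD − V_DS)/R_D. Equating: 3.54 V_DS² − 9.227 V_DS + 2.47 = 0, giving V_DS = 0.303 V (the root below V_ov).
I_D = (2.47 − 0.303) / 1.18 = 1.84 mA.

I_D = 1.84 mA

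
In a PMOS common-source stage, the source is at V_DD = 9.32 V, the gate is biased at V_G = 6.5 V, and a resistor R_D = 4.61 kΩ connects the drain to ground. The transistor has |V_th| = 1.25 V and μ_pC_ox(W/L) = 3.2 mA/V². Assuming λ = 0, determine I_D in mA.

I_D = 1.92 mA

V_SG = V_DD − V_G = 9.32 − 6.5 = 2.82 V, so V_ov = 2.82 − 1.25 = 1.57 V.
Assume saturation: I_D = ½ k_p V_ov² = 0.5 × 3.2 × 1.57² = 3.94 mA, giving V_SD = V_DD − I_D R_D = 9.32 − 3.94 × 4.61 = -8.86 V.
But -8.86 V < V_ov = 1.57 V, so the device is actually in triode.
In triode I_D = k_p[V_ov V_SD − ½ V_SD²] and I_D = (V_DD − V_SD)/R_D. Equating: 7.38 V_SD² − 24.16 V_SD + 9.32 = 0, giving V_SD = 0.447 V (the root below V_ov).
I_D = (9.32 − 0.447) / 4.61 = 1.92 mA.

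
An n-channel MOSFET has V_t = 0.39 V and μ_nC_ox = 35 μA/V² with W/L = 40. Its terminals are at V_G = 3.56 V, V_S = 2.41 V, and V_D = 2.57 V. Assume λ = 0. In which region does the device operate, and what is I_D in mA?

Triode; I_D = 0.152 mA

V_GS = V_G − V_S = 3.56 − 2.41 = 1.15 V; V_DS = V_D − V_S = 2.57 − 2.41 = 0.16 V.
k_n = μ_nC_ox · (W/L) = 1.4 mA/V².
V_ov = V_GS − V_t = 1.15 − 0.39 = 0.76 V.
Since V_DS = 0.16 V < V_ov = 0.76 V, the device is in the triode region.
I_D = k_n [V_ov · V_DS − ½ V_DS²] = 1.4 × [0.76 × 0.16 − 0.5 × 0.16²] = 0.152 mA.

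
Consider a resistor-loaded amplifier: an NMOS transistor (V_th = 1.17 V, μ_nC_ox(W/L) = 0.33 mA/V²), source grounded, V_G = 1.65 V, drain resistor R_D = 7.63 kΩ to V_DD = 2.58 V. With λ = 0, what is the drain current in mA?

I_D = 0.0380 mA

V_GS = V_G = 1.65 V, so V_ov = 1.65 − 1.17 = 0.48 V.
Assume saturation: I_D = ½ k_n V_ov² = 0.5 × 0.33 × 0.48² = 0.038 mA, giving V_DS = V_DD − I_D R_D = 2.58 − 0.038 × 7.63 = 2.29 V.
V_DS = 2.29 V ≥ V_ov = 0.48 V, confirming saturation.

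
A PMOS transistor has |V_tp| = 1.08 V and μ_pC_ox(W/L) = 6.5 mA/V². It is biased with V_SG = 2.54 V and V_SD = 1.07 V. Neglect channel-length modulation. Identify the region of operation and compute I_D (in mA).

V_ov = V_SG − |V_tp| = 2.54 − 1.08 = 1.46 V.
Since V_SD = 1.07 V < V_ov = 1.46 V, the device is in the triode region.
I_D = k_p [V_ov · V_SD − ½ V_SD²] = 6.5 × [1.46 × 1.07 − 0.5 × 1.07²] = 6.43 mA.

Triode; I_D = 6.43 mA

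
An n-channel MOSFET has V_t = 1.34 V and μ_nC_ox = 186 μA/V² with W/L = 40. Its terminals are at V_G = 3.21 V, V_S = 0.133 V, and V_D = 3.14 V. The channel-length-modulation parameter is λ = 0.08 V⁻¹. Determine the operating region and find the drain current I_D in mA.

V_GS = V_G − V_S = 3.21 − 0.133 = 3.08 V; V_DS = V_D − V_S = 3.14 − 0.133 = 3.01 V.
k_n = μ_nC_ox · (W/L) = 7.44 mA/V².
V_ov = V_GS − V_t = 3.08 − 1.34 = 1.74 V.
Since V_DS = 3.01 V ≥ V_ov = 1.74 V, the device is in saturation.
I_D = ½ k_n V_ov² (1 + λ V_DS) = 0.5 × 7.44 × 1.74² × (1 + 0.08 × 3.01) = 13.9 mA.

Saturation; I_D = 13.9 mA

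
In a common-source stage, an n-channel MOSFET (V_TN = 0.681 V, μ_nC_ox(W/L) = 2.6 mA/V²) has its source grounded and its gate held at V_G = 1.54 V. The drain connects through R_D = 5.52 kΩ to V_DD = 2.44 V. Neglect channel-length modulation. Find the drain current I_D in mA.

V_GS = V_G = 1.54 V, so V_ov = 1.54 − 0.681 = 0.859 V.
Assume saturation: I_D = ½ k_n V_ov² = 0.5 × 2.6 × 0.859² = 0.959 mA, giving V_DS = V_DD − I_D R_D = 2.44 − 0.959 × 5.52 = -2.86 V.
But -2.86 V < V_ov = 0.859 V, so the device is actually in triode.
In triode I_D = k_n[V_ov V_DS − ½ V_DS²] and I_D = (V_DD − V_DS)/R_D. Equating: 7.18 V_DS² − 13.33 V_DS + 2.44 = 0, giving V_DS = 0.206 V (the root below V_ov).
I_D = (2.44 − 0.206) / 5.52 = 0.405 mA.

I_D = 0.405 mA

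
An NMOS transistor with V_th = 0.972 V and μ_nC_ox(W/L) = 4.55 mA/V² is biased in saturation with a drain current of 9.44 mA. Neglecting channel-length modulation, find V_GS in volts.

V_GS = 3.01 V

In saturation I_D = ½ k_n (V_GS − V_th)², so V_GS − V_th = √(2 I_D / k_n) = √(2 × 9.44 / 4.55) = 2.04 V.
V_GS = 0.972 + 2.04 = 3.01 V.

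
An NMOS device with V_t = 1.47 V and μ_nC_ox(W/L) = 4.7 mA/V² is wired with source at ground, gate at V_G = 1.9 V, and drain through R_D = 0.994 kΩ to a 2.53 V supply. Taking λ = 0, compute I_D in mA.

I_D = 0.435 mA

V_GS = V_G = 1.9 V, so V_ov = 1.9 − 1.47 = 0.43 V.
Assume saturation: I_D = ½ k_n V_ov² = 0.5 × 4.7 × 0.43² = 0.435 mA, giving V_DS = V_DD − I_D R_D = 2.53 − 0.435 × 0.994 = 2.1 V.
V_DS = 2.1 V ≥ V_ov = 0.43 V, confirming saturation.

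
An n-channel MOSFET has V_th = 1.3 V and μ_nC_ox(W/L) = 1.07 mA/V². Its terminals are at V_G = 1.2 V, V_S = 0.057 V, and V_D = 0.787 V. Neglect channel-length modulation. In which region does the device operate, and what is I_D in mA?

V_GS = V_G − V_S = 1.2 − 0.057 = 1.14 V; V_DS = V_D − V_S = 0.787 − 0.057 = 0.73 V.
V_GS = 1.14 V < V_th = 1.3 V, so the transistor is in cutoff.

Cutoff; I_D = 0 mA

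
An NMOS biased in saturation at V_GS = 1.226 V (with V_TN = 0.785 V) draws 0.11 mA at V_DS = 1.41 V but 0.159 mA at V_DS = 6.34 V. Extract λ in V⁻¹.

λ = 0.104 V⁻¹

With V_GS fixed, I_D ∝ (1 + λ V_DS) in saturation, so I_D2/I_D1 = (1 + λ V_DS2)/(1 + λ V_DS1).
0.159/0.11 = 1.445 = (1 + 6.34 λ)/(1 + 1.41 λ).
Solving: λ (I_D1 V_DS2 − I_D2 V_DS1) = I_D2 − I_D1, so λ = (0.159 − 0.11) / (0.11 × 6.34 − 0.159 × 1.41) = 0.049 / 0.473 = 0.104 V⁻¹.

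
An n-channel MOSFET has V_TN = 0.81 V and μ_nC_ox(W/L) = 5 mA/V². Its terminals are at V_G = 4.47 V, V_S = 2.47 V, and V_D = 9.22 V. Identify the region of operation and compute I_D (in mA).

V_GS = V_G − V_S = 4.47 − 2.47 = 2 V; V_DS = V_D − V_S = 9.22 − 2.47 = 6.75 V.
V_ov = V_GS − V_TN = 2 − 0.81 = 1.19 V.
Since V_DS = 6.75 V ≥ V_ov = 1.19 V, the device is in saturation.
I_D = ½ k_n V_ov² = 0.5 × 5 × 1.19² = 3.54 mA.

Saturation; I_D = 3.54 mA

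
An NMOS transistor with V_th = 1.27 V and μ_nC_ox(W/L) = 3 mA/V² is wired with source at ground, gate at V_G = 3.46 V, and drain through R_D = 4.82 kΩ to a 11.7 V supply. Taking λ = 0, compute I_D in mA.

V_GS = V_G = 3.46 V, so V_ov = 3.46 − 1.27 = 2.19 V.
Assume saturation: I_D = ½ k_n V_ov² = 0.5 × 3 × 2.19² = 7.19 mA, giving V_DS = V_DD − I_D R_D = 11.7 − 7.19 × 4.82 = -23 V.
But -23 V < V_ov = 2.19 V, so the device is actually in triode.
In triode I_D = k_n[V_ov V_DS − ½ V_DS²] and I_D = (V_DD − V_DS)/R_D. Equating: 7.23 V_DS² − 32.67 V_DS + 11.7 = 0, giving V_DS = 0.392 V (the root below V_ov).
I_D = (11.7 − 0.392) / 4.82 = 2.35 mA.

I_D = 2.35 mA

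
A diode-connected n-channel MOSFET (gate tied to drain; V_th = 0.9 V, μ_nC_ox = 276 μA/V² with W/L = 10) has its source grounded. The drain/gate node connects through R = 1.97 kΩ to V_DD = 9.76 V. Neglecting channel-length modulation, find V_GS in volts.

V_GS = 2.53 V

With gate tied to drain, V_GS = V_DS ≥ V_GS − V_th, so the device is in saturation.
k_n = μ_nC_ox · (W/L) = 2.76 mA/V².
KCL at the drain: ½ k_n (V_GS − V_th)² = (V_DD − V_GS)/R.
Let x = V_GS − 0.9. Then 2.72 x² + x − 8.86 = 0, giving x = 1.63 V (positive root), so V_GS = 2.53 V.
I_D = (V_DD − V_GS)/R = (9.76 − 2.53) / 1.97 = 3.67 mA.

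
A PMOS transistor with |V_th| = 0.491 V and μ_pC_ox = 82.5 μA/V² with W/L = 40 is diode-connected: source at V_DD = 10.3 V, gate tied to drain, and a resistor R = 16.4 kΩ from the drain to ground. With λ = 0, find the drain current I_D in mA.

With gate tied to drain, V_SG = V_SD ≥ V_SG − |V_th|, so the device is in saturation.
k_p = μ_pC_ox · (W/L) = 3.3 mA/V².
KCL at the drain: ½ k_p (V_SG − |V_th|)² = (V_DD − V_SG)/R.
Let x = V_SG − 0.491. Then 27.1 x² + x − 9.809 = 0, giving x = 0.584 V (positive root), so V_SG = 1.07 V.
I_D = (V_DD − V_SG)/R = (10.3 − 1.07) / 16.4 = 0.563 mA.

I_D = 0.563 mA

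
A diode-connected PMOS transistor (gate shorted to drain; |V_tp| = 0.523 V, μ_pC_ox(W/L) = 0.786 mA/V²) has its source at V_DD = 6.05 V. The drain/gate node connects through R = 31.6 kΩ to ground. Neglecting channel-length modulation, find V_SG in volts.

With gate tied to drain, V_SG = V_SD ≥ V_SG − |V_tp|, so the device is in saturation.
KCL at the drain: ½ k_p (V_SG − |V_tp|)² = (V_DD − V_SG)/R.
Let x = V_SG − 0.523. Then 12.4 x² + x − 5.527 = 0, giving x = 0.628 V (positive root), so V_SG = 1.15 V.
I_D = (V_DD − V_SG)/R = (6.05 − 1.15) / 31.6 = 0.155 mA.

V_SG = 1.15 V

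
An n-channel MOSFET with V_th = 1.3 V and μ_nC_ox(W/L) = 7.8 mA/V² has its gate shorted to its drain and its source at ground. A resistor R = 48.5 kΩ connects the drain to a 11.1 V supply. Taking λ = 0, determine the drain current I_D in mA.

With gate tied to drain, V_GS = V_DS ≥ V_GS − V_th, so the device is in saturation.
KCL at the drain: ½ k_n (V_GS − V_th)² = (V_DD − V_GS)/R.
Let x = V_GS − 1.3. Then 189 x² + x − 9.8 = 0, giving x = 0.225 V (positive root), so V_GS = 1.52 V.
I_D = (V_DD − V_GS)/R = (11.1 − 1.52) / 48.5 = 0.197 mA.

I_D = 0.197 mA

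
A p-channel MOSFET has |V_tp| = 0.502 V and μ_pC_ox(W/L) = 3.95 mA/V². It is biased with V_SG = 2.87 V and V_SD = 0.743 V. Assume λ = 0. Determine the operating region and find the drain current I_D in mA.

Triode; I_D = 5.86 mA

V_ov = V_SG − |V_tp| = 2.87 − 0.502 = 2.37 V.
Since V_SD = 0.743 V < V_ov = 2.37 V, the device is in the triode region.
I_D = k_p [V_ov · V_SD − ½ V_SD²] = 3.95 × [2.37 × 0.743 − 0.5 × 0.743²] = 5.86 mA.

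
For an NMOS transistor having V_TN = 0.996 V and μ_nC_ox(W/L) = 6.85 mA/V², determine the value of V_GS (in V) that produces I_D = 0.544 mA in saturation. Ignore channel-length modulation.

In saturation I_D = ½ k_n (V_GS − V_TN)², so V_GS − V_TN = √(2 I_D / k_n) = √(2 × 0.544 / 6.85) = 0.399 V.
V_GS = 0.996 + 0.399 = 1.39 V.

V_GS = 1.39 V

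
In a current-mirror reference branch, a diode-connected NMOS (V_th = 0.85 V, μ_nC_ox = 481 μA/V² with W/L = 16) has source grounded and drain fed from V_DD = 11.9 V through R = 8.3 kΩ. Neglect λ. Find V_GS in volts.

With gate tied to drain, V_GS = V_DS ≥ V_GS − V_th, so the device is in saturation.
k_n = μ_nC_ox · (W/L) = 7.696 mA/V².
KCL at the drain: ½ k_n (V_GS − V_th)² = (V_DD − V_GS)/R.
Let x = V_GS − 0.85. Then 31.9 x² + x − 11.05 = 0, giving x = 0.573 V (positive root), so V_GS = 1.42 V.
I_D = (V_DD − V_GS)/R = (11.9 − 1.42) / 8.3 = 1.26 mA.

V_GS = 1.42 V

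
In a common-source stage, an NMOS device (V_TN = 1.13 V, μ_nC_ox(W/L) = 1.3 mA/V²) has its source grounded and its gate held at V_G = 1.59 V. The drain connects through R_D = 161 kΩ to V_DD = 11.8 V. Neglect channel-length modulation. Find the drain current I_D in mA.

V_GS = V_G = 1.59 V, so V_ov = 1.59 − 1.13 = 0.46 V.
Assume saturation: I_D = ½ k_n V_ov² = 0.5 × 1.3 × 0.46² = 0.138 mA, giving V_DS = V_DD − I_D R_D = 11.8 − 0.138 × 161 = -10.3 V.
But -10.3 V < V_ov = 0.46 V, so the device is actually in triode.
In triode I_D = k_n[V_ov V_DS − ½ V_DS²] and I_D = (V_DD − V_DS)/R_D. Equating: 105 V_DS² − 97.28 V_DS + 11.8 = 0, giving V_DS = 0.143 V (the root below V_ov).
I_D = (11.8 − 0.143) / 161 = 0.0724 mA.

I_D = 0.0724 mA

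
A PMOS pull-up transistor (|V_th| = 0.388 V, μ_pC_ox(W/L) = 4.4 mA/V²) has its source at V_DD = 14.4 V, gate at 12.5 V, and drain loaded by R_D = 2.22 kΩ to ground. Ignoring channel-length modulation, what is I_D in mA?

I_D = 5.03 mA

V_SG = V_DD − V_G = 14.4 − 12.5 = 1.9 V, so V_ov = 1.9 − 0.388 = 1.51 V.
Assume saturation: I_D = ½ k_p V_ov² = 0.5 × 4.4 × 1.51² = 5.03 mA, giving V_SD = V_DD − I_D R_D = 14.4 − 5.03 × 2.22 = 3.23 V.
V_SD = 3.23 V ≥ V_ov = 1.51 V, confirming saturation.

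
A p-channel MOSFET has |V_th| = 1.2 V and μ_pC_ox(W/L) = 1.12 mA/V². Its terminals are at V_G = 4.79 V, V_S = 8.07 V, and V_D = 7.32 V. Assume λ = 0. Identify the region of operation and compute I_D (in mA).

V_SG = V_S − V_G = 8.07 − 4.79 = 3.28 V; V_SD = V_S − V_D = 8.07 − 7.32 = 0.75 V.
V_ov = V_SG − |V_th| = 3.28 − 1.2 = 2.08 V.
Since V_SD = 0.75 V < V_ov = 2.08 V, the device is in the triode region.
I_D = k_p [V_ov · V_SD − ½ V_SD²] = 1.12 × [2.08 × 0.75 − 0.5 × 0.75²] = 1.43 mA.

Triode; I_D = 1.43 mA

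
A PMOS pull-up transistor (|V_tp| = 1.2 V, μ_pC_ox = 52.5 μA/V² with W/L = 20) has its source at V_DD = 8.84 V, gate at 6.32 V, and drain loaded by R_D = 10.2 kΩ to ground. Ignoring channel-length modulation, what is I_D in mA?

I_D = 0.786 mA

V_SG = V_DD − V_G = 8.84 − 6.32 = 2.52 V, so V_ov = 2.52 − 1.2 = 1.32 V.
k_p = μ_pC_ox · (W/L) = 1.05 mA/V².
Assume saturation: I_D = ½ k_p V_ov² = 0.5 × 1.05 × 1.32² = 0.915 mA, giving V_SD = V_DD − I_D R_D = 8.84 − 0.915 × 10.2 = -0.491 V.
But -0.491 V < V_ov = 1.32 V, so the device is actually in triode.
In triode I_D = k_p[V_ov V_SD − ½ V_SD²] and I_D = (V_DD − V_SD)/R_D. Equating: 5.35 V_SD² − 15.14 V_SD + 8.84 = 0, giving V_SD = 0.824 V (the root below V_ov).
I_D = (8.84 − 0.824) / 10.2 = 0.786 mA.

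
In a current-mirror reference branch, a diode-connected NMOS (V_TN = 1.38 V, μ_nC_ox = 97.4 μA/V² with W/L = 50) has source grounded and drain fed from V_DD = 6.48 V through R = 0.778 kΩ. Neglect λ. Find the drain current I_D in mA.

With gate tied to drain, V_GS = V_DS ≥ V_GS − V_TN, so the device is in saturation.
k_n = μ_nC_ox · (W/L) = 4.87 mA/V².
KCL at the drain: ½ k_n (V_GS − V_TN)² = (V_DD − V_GS)/R.
Let x = V_GS − 1.38. Then 1.89 x² + x − 5.1 = 0, giving x = 1.4 V (positive root), so V_GS = 2.78 V.
I_D = (V_DD − V_GS)/R = (6.48 − 2.78) / 0.778 = 4.76 mA.

I_D = 4.76 mA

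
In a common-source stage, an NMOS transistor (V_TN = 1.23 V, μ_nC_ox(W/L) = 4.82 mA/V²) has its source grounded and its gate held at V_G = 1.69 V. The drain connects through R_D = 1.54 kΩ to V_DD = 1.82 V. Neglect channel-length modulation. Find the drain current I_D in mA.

I_D = 0.510 mA

V_GS = V_G = 1.69 V, so V_ov = 1.69 − 1.23 = 0.46 V.
Assume saturation: I_D = ½ k_n V_ov² = 0.5 × 4.82 × 0.46² = 0.51 mA, giving V_DS = V_DD − I_D R_D = 1.82 − 0.51 × 1.54 = 1.03 V.
V_DS = 1.03 V ≥ V_ov = 0.46 V, confirming saturation.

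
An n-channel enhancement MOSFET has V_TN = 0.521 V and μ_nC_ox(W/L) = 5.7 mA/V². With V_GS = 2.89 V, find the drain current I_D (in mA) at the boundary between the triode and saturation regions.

I_D = 16.0 mA

At the boundary V_DS = V_ov = V_GS − V_TN = 2.89 − 0.521 = 2.37 V.
I_D = ½ k_n V_ov² = 0.5 × 5.7 × 2.37² = 16 mA.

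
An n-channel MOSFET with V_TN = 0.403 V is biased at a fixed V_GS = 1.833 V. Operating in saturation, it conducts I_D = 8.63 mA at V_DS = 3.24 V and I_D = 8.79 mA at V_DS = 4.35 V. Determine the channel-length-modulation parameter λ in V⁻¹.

λ = 0.0177 V⁻¹

With V_GS fixed, I_D ∝ (1 + λ V_DS) in saturation, so I_D2/I_D1 = (1 + λ V_DS2)/(1 + λ V_DS1).
8.79/8.63 = 1.019 = (1 + 4.35 λ)/(1 + 3.24 λ).
Solving: λ (I_D1 V_DS2 − I_D2 V_DS1) = I_D2 − I_D1, so λ = (8.79 − 8.63) / (8.63 × 4.35 − 8.79 × 3.24) = 0.16 / 9.06 = 0.0177 V⁻¹.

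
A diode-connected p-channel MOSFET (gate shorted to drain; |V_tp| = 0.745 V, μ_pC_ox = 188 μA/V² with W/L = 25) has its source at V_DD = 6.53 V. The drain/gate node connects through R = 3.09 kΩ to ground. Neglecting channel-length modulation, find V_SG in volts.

V_SG = 1.57 V

With gate tied to drain, V_SG = V_SD ≥ V_SG − |V_tp|, so the device is in saturation.
k_p = μ_pC_ox · (W/L) = 4.7 mA/V².
KCL at the drain: ½ k_p (V_SG − |V_tp|)² = (V_DD − V_SG)/R.
Let x = V_SG − 0.745. Then 7.26 x² + x − 5.785 = 0, giving x = 0.826 V (positive root), so V_SG = 1.57 V.
I_D = (V_DD − V_SG)/R = (6.53 − 1.57) / 3.09 = 1.6 mA.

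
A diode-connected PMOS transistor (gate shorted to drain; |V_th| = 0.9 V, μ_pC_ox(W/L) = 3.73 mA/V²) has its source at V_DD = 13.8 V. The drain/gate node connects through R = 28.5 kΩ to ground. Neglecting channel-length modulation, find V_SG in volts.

With gate tied to drain, V_SG = V_SD ≥ V_SG − |V_th|, so the device is in saturation.
KCL at the drain: ½ k_p (V_SG − |V_th|)² = (V_DD − V_SG)/R.
Let x = V_SG − 0.9. Then 53.2 x² + x − 12.9 = 0, giving x = 0.483 V (positive root), so V_SG = 1.38 V.
I_D = (V_DD − V_SG)/R = (13.8 − 1.38) / 28.5 = 0.436 mA.

V_SG = 1.38 V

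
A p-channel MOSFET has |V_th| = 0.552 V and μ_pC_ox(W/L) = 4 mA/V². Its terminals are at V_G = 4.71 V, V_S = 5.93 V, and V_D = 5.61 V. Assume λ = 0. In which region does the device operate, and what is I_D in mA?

Triode; I_D = 0.650 mA

V_SG = V_S − V_G = 5.93 − 4.71 = 1.22 V; V_SD = V_S − V_D = 5.93 − 5.61 = 0.32 V.
V_ov = V_SG − |V_th| = 1.22 − 0.552 = 0.668 V.
Since V_SD = 0.32 V < V_ov = 0.668 V, the device is in the triode region.
I_D = k_p [V_ov · V_SD − ½ V_SD²] = 4 × [0.668 × 0.32 − 0.5 × 0.32²] = 0.65 mA.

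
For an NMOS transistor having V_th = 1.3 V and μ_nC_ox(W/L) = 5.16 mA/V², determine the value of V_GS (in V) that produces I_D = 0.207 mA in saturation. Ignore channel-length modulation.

In saturation I_D = ½ k_n (V_GS − V_th)², so V_GS − V_th = √(2 I_D / k_n) = √(2 × 0.207 / 5.16) = 0.283 V.
V_GS = 1.3 + 0.283 = 1.58 V.

V_GS = 1.58 V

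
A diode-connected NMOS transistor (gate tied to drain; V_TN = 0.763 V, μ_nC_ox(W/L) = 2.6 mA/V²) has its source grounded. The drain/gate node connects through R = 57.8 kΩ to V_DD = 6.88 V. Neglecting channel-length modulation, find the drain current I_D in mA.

I_D = 0.101 mA

With gate tied to drain, V_GS = V_DS ≥ V_GS − V_TN, so the device is in saturation.
KCL at the drain: ½ k_n (V_GS − V_TN)² = (V_DD − V_GS)/R.
Let x = V_GS − 0.763. Then 75.1 x² + x − 6.117 = 0, giving x = 0.279 V (positive root), so V_GS = 1.04 V.
I_D = (V_DD − V_GS)/R = (6.88 − 1.04) / 57.8 = 0.101 mA.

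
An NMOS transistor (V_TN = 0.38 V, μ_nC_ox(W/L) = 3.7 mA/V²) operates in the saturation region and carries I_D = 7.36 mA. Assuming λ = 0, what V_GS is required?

V_GS = 2.37 V

In saturation I_D = ½ k_n (V_GS − V_TN)², so V_GS − V_TN = √(2 I_D / k_n) = √(2 × 7.36 / 3.7) = 1.99 V.
V_GS = 0.38 + 1.99 = 2.37 V.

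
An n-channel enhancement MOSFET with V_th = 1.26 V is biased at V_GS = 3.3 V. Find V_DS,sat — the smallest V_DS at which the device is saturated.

The boundary between triode and saturation is V_DS = V_GS − V_th = V_ov.
V_ov = 3.3 − 1.26 = 2.04 V.

V_DS,sat = 2.04 V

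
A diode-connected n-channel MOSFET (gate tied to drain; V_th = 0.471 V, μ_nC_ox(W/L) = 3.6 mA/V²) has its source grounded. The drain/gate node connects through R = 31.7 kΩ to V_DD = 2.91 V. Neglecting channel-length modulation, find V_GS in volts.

V_GS = 0.669 V

With gate tied to drain, V_GS = V_DS ≥ V_GS − V_th, so the device is in saturation.
KCL at the drain: ½ k_n (V_GS − V_th)² = (V_DD − V_GS)/R.
Let x = V_GS − 0.471. Then 57.1 x² + x − 2.439 = 0, giving x = 0.198 V (positive root), so V_GS = 0.669 V.
I_D = (V_DD − V_GS)/R = (2.91 − 0.669) / 31.7 = 0.0707 mA.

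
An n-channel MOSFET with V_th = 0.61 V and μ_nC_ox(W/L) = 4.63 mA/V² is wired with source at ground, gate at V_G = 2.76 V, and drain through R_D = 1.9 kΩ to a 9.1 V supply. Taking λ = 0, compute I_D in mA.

V_GS = V_G = 2.76 V, so V_ov = 2.76 − 0.61 = 2.15 V.
Assume saturation: I_D = ½ k_n V_ov² = 0.5 × 4.63 × 2.15² = 10.7 mA, giving V_DS = V_DD − I_D R_D = 9.1 − 10.7 × 1.9 = -11.2 V.
But -11.2 V < V_ov = 2.15 V, so the device is actually in triode.
In triode I_D = k_n[V_ov V_DS − ½ V_DS²] and I_D = (V_DD − V_DS)/R_D. Equating: 4.4 V_DS² − 19.91 V_DS + 9.1 = 0, giving V_DS = 0.516 V (the root below V_ov).
I_D = (9.1 − 0.516) / 1.9 = 4.52 mA.

I_D = 4.52 mA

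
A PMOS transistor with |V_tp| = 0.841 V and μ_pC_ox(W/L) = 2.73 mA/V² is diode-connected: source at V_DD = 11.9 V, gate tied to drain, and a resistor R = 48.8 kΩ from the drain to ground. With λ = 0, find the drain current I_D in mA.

I_D = 0.218 mA

With gate tied to drain, V_SG = V_SD ≥ V_SG − |V_tp|, so the device is in saturation.
KCL at the drain: ½ k_p (V_SG − |V_tp|)² = (V_DD − V_SG)/R.
Let x = V_SG − 0.841. Then 66.6 x² + x − 11.06 = 0, giving x = 0.4 V (positive root), so V_SG = 1.24 V.
I_D = (V_DD − V_SG)/R = (11.9 − 1.24) / 48.8 = 0.218 mA.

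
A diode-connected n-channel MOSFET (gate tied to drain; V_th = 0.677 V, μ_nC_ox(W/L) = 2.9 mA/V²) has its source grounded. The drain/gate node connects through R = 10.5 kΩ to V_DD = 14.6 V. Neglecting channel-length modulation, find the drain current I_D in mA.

I_D = 1.24 mA

With gate tied to drain, V_GS = V_DS ≥ V_GS − V_th, so the device is in saturation.
KCL at the drain: ½ k_n (V_GS − V_th)² = (V_DD − V_GS)/R.
Let x = V_GS − 0.677. Then 15.2 x² + x − 13.92 = 0, giving x = 0.924 V (positive root), so V_GS = 1.6 V.
I_D = (V_DD − V_GS)/R = (14.6 − 1.6) / 10.5 = 1.24 mA.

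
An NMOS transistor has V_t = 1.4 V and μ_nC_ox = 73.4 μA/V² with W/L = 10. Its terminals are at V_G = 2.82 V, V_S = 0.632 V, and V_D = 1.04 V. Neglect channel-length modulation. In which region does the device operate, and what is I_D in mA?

Triode; I_D = 0.175 mA

V_GS = V_G − V_S = 2.82 − 0.632 = 2.19 V; V_DS = V_D − V_S = 1.04 − 0.632 = 0.408 V.
k_n = μ_nC_ox · (W/L) = 0.734 mA/V².
V_ov = V_GS − V_t = 2.19 − 1.4 = 0.788 V.
Since V_DS = 0.408 V < V_ov = 0.788 V, the device is in the triode region.
I_D = k_n [V_ov · V_DS − ½ V_DS²] = 0.734 × [0.788 × 0.408 − 0.5 × 0.408²] = 0.175 mA.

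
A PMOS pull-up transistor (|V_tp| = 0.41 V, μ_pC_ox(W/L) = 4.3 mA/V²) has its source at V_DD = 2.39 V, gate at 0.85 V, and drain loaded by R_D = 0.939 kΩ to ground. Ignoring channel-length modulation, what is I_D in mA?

I_D = 1.98 mA

V_SG = V_DD − V_G = 2.39 − 0.85 = 1.54 V, so V_ov = 1.54 − 0.41 = 1.13 V.
Assume saturation: I_D = ½ k_p V_ov² = 0.5 × 4.3 × 1.13² = 2.75 mA, giving V_SD = V_DD − I_D R_D = 2.39 − 2.75 × 0.939 = -0.188 V.
But -0.188 V < V_ov = 1.13 V, so the device is actually in triode.
In triode I_D = k_p[V_ov V_SD − ½ V_SD²] and I_D = (V_DD − V_SD)/R_D. Equating: 2.02 V_SD² − 5.563 V_SD + 2.39 = 0, giving V_SD = 0.533 V (the root below V_ov).
I_D = (2.39 − 0.533) / 0.939 = 1.98 mA.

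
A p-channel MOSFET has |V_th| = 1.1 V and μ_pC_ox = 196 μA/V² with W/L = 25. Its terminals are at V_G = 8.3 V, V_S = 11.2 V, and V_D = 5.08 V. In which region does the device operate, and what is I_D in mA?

V_SG = V_S − V_G = 11.2 − 8.3 = 2.9 V; V_SD = V_S − V_D = 11.2 − 5.08 = 6.12 V.
k_p = μ_pC_ox · (W/L) = 4.9 mA/V².
V_ov = V_SG − |V_th| = 2.9 − 1.1 = 1.8 V.
Since V_SD = 6.12 V ≥ V_ov = 1.8 V, the device is in saturation.
I_D = ½ k_p V_ov² = 0.5 × 4.9 × 1.8² = 7.94 mA.

Saturation; I_D = 7.94 mA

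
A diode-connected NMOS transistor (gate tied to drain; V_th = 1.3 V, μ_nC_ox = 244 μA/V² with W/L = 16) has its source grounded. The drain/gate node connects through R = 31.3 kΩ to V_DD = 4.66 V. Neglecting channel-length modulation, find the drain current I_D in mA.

I_D = 0.100 mA

With gate tied to drain, V_GS = V_DS ≥ V_GS − V_th, so the device is in saturation.
k_n = μ_nC_ox · (W/L) = 3.904 mA/V².
KCL at the drain: ½ k_n (V_GS − V_th)² = (V_DD − V_GS)/R.
Let x = V_GS − 1.3. Then 61.1 x² + x − 3.36 = 0, giving x = 0.226 V (positive root), so V_GS = 1.53 V.
I_D = (V_DD − V_GS)/R = (4.66 − 1.53) / 31.3 = 0.1 mA.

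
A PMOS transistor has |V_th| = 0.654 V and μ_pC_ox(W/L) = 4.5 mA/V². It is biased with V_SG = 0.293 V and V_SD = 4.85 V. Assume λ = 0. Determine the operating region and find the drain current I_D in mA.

V_SG = 0.293 V < |V_th| = 0.654 V, so the transistor is in cutoff.

Cutoff; I_D = 0 mA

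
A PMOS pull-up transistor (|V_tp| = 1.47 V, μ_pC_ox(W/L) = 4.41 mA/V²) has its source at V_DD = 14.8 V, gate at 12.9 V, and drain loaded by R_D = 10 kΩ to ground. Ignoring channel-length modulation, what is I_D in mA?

V_SG = V_DD − V_G = 14.8 − 12.9 = 1.9 V, so V_ov = 1.9 − 1.47 = 0.43 V.
Assume saturation: I_D = ½ k_p V_ov² = 0.5 × 4.41 × 0.43² = 0.408 mA, giving V_SD = V_DD − I_D R_D = 14.8 − 0.408 × 10 = 10.7 V.
V_SD = 10.7 V ≥ V_ov = 0.43 V, confirming saturation.

I_D = 0.408 mA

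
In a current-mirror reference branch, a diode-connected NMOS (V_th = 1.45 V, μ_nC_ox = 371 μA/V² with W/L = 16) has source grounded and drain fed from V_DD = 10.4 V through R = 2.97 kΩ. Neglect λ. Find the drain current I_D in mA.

With gate tied to drain, V_GS = V_DS ≥ V_GS − V_th, so the device is in saturation.
k_n = μ_nC_ox · (W/L) = 5.936 mA/V².
KCL at the drain: ½ k_n (V_GS − V_th)² = (V_DD − V_GS)/R.
Let x = V_GS − 1.45. Then 8.81 x² + x − 8.95 = 0, giving x = 0.953 V (positive root), so V_GS = 2.4 V.
I_D = (V_DD − V_GS)/R = (10.4 − 2.4) / 2.97 = 2.69 mA.

I_D = 2.69 mA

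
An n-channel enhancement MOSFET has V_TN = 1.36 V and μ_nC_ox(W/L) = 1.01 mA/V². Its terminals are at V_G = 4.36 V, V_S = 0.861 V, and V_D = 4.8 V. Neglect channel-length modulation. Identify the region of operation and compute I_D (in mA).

Saturation; I_D = 2.31 mA

V_GS = V_G − V_S = 4.36 − 0.861 = 3.5 V; V_DS = V_D − V_S = 4.8 − 0.861 = 3.94 V.
V_ov = V_GS − V_TN = 3.5 − 1.36 = 2.14 V.
Since V_DS = 3.94 V ≥ V_ov = 2.14 V, the device is in saturation.
I_D = ½ k_n V_ov² = 0.5 × 1.01 × 2.14² = 2.31 mA.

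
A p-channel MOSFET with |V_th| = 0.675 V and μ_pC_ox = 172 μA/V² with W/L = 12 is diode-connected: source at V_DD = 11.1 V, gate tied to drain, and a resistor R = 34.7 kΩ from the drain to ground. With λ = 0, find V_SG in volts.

With gate tied to drain, V_SG = V_SD ≥ V_SG − |V_th|, so the device is in saturation.
k_p = μ_pC_ox · (W/L) = 2.064 mA/V².
KCL at the drain: ½ k_p (V_SG − |V_th|)² = (V_DD − V_SG)/R.
Let x = V_SG − 0.675. Then 35.8 x² + x − 10.42 = 0, giving x = 0.526 V (positive root), so V_SG = 1.2 V.
I_D = (V_DD − V_SG)/R = (11.1 − 1.2) / 34.7 = 0.285 mA.

V_SG = 1.20 V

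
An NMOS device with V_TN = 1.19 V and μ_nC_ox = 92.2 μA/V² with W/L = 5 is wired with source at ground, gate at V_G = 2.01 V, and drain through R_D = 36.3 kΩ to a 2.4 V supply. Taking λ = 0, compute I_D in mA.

I_D = 0.0611 mA

V_GS = V_G = 2.01 V, so V_ov = 2.01 − 1.19 = 0.82 V.
k_n = μ_nC_ox · (W/L) = 0.461 mA/V².
Assume saturation: I_D = ½ k_n V_ov² = 0.5 × 0.461 × 0.82² = 0.155 mA, giving V_DS = V_DD − I_D R_D = 2.4 − 0.155 × 36.3 = -3.23 V.
But -3.23 V < V_ov = 0.82 V, so the device is actually in triode.
In triode I_D = k_n[V_ov V_DS − ½ V_DS²] and I_D = (V_DD − V_DS)/R_D. Equating: 8.37 V_DS² − 14.72 V_DS + 2.4 = 0, giving V_DS = 0.182 V (the root below V_ov).
I_D = (2.4 − 0.182) / 36.3 = 0.0611 mA.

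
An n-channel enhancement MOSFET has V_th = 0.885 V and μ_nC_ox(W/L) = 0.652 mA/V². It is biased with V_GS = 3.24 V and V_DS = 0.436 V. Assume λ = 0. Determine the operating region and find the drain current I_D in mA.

Triode; I_D = 0.607 mA

V_ov = V_GS − V_th = 3.24 − 0.885 = 2.36 V.
Since V_DS = 0.436 V < V_ov = 2.36 V, the device is in the triode region.
I_D = k_n [V_ov · V_DS − ½ V_DS²] = 0.652 × [2.36 × 0.436 − 0.5 × 0.436²] = 0.607 mA.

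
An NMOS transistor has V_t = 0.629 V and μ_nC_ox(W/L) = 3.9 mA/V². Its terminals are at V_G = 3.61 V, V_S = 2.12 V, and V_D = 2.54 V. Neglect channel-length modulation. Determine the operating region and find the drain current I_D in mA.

Triode; I_D = 1.07 mA

V_GS = V_G − V_S = 3.61 − 2.12 = 1.49 V; V_DS = V_D − V_S = 2.54 − 2.12 = 0.42 V.
V_ov = V_GS − V_t = 1.49 − 0.629 = 0.861 V.
Since V_DS = 0.42 V < V_ov = 0.861 V, the device is in the triode region.
I_D = k_n [V_ov · V_DS − ½ V_DS²] = 3.9 × [0.861 × 0.42 − 0.5 × 0.42²] = 1.07 mA.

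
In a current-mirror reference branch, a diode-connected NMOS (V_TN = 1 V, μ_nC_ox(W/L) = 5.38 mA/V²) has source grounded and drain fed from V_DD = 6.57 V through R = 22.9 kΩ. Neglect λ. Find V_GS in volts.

V_GS = 1.29 V

With gate tied to drain, V_GS = V_DS ≥ V_GS − V_TN, so the device is in saturation.
KCL at the drain: ½ k_n (V_GS − V_TN)² = (V_DD − V_GS)/R.
Let x = V_GS − 1. Then 61.6 x² + x − 5.57 = 0, giving x = 0.293 V (positive root), so V_GS = 1.29 V.
I_D = (V_DD − V_GS)/R = (6.57 − 1.29) / 22.9 = 0.23 mA.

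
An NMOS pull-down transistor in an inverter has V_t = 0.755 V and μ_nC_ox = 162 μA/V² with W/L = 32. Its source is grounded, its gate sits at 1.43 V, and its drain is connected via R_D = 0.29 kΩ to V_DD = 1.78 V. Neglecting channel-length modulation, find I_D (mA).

V_GS = V_G = 1.43 V, so V_ov = 1.43 − 0.755 = 0.675 V.
k_n = μ_nC_ox · (W/L) = 5.184 mA/V².
Assume saturation: I_D = ½ k_n V_ov² = 0.5 × 5.184 × 0.675² = 1.18 mA, giving V_DS = V_DD − I_D R_D = 1.78 − 1.18 × 0.29 = 1.44 V.
V_DS = 1.44 V ≥ V_ov = 0.675 V, confirming saturation.

I_D = 1.18 mA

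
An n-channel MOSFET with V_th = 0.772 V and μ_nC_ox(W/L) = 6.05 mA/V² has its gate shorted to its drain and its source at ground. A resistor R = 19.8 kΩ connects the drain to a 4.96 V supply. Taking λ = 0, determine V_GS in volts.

With gate tied to drain, V_GS = V_DS ≥ V_GS − V_th, so the device is in saturation.
KCL at the drain: ½ k_n (V_GS − V_th)² = (V_DD − V_GS)/R.
Let x = V_GS − 0.772. Then 59.9 x² + x − 4.188 = 0, giving x = 0.256 V (positive root), so V_GS = 1.03 V.
I_D = (V_DD − V_GS)/R = (4.96 − 1.03) / 19.8 = 0.199 mA.

V_GS = 1.03 V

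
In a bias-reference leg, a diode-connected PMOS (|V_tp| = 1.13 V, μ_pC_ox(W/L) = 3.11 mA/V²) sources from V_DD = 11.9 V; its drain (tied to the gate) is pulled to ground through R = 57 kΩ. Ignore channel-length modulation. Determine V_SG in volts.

V_SG = 1.47 V

With gate tied to drain, V_SG = V_SD ≥ V_SG − |V_tp|, so the device is in saturation.
KCL at the drain: ½ k_p (V_SG − |V_tp|)² = (V_DD − V_SG)/R.
Let x = V_SG − 1.13. Then 88.6 x² + x − 10.77 = 0, giving x = 0.343 V (positive root), so V_SG = 1.47 V.
I_D = (V_DD − V_SG)/R = (11.9 − 1.47) / 57 = 0.183 mA.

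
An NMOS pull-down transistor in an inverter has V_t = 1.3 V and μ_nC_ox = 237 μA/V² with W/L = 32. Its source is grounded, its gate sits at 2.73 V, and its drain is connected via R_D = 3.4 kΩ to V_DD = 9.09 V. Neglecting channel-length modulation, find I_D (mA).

V_GS = V_G = 2.73 V, so V_ov = 2.73 − 1.3 = 1.43 V.
k_n = μ_nC_ox · (W/L) = 7.584 mA/V².
Assume saturation: I_D = ½ k_n V_ov² = 0.5 × 7.584 × 1.43² = 7.75 mA, giving V_DS = V_DD − I_D R_D = 9.09 − 7.75 × 3.4 = -17.3 V.
But -17.3 V < V_ov = 1.43 V, so the device is actually in triode.
In triode I_D = k_n[V_ov V_DS − ½ V_DS²] and I_D = (V_DD − V_DS)/R_D. Equating: 12.9 V_DS² − 37.87 V_DS + 9.09 = 0, giving V_DS = 0.264 V (the root below V_ov).
I_D = (9.09 − 0.264) / 3.4 = 2.6 mA.

I_D = 2.60 mA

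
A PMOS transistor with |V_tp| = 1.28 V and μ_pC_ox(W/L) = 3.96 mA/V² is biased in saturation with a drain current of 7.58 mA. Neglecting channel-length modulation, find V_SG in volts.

V_SG = 3.24 V

In saturation I_D = ½ k_p (V_SG − |V_tp|)², so V_SG − |V_tp| = √(2 I_D / k_p) = √(2 × 7.58 / 3.96) = 1.96 V.
V_SG = 1.28 + 1.96 = 3.24 V.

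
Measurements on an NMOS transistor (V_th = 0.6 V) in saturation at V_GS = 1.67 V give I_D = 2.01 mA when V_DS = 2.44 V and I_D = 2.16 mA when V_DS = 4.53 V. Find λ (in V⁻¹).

λ = 0.0391 V⁻¹

With V_GS fixed, I_D ∝ (1 + λ V_DS) in saturation, so I_D2/I_D1 = (1 + λ V_DS2)/(1 + λ V_DS1).
2.16/2.01 = 1.075 = (1 + 4.53 λ)/(1 + 2.44 λ).
Solving: λ (I_D1 V_DS2 − I_D2 V_DS1) = I_D2 − I_D1, so λ = (2.16 − 2.01) / (2.01 × 4.53 − 2.16 × 2.44) = 0.15 / 3.83 = 0.0391 V⁻¹.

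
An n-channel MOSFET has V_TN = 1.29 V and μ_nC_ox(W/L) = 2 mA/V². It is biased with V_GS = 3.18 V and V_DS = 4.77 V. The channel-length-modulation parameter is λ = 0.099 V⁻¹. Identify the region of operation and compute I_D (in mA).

V_ov = V_GS − V_TN = 3.18 − 1.29 = 1.89 V.
Since V_DS = 4.77 V ≥ V_ov = 1.89 V, the device is in saturation.
I_D = ½ k_n V_ov² (1 + λ V_DS) = 0.5 × 2 × 1.89² × (1 + 0.099 × 4.77) = 5.26 mA.

Saturation; I_D = 5.26 mA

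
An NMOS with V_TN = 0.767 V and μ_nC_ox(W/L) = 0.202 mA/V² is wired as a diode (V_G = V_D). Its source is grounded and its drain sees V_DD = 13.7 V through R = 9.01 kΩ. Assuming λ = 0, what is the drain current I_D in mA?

I_D = 1.07 mA

With gate tied to drain, V_GS = V_DS ≥ V_GS − V_TN, so the device is in saturation.
KCL at the drain: ½ k_n (V_GS − V_TN)² = (V_DD − V_GS)/R.
Let x = V_GS − 0.767. Then 0.91 x² + x − 12.93 = 0, giving x = 3.26 V (positive root), so V_GS = 4.03 V.
I_D = (V_DD − V_GS)/R = (13.7 − 4.03) / 9.01 = 1.07 mA.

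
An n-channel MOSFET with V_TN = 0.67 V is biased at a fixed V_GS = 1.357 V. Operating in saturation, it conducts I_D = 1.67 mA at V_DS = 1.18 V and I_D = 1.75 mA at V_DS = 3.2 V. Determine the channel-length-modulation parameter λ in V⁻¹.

λ = 0.0244 V⁻¹

With V_GS fixed, I_D ∝ (1 + λ V_DS) in saturation, so I_D2/I_D1 = (1 + λ V_DS2)/(1 + λ V_DS1).
1.75/1.67 = 1.048 = (1 + 3.2 λ)/(1 + 1.18 λ).
Solving: λ (I_D1 V_DS2 − I_D2 V_DS1) = I_D2 − I_D1, so λ = (1.75 − 1.67) / (1.67 × 3.2 − 1.75 × 1.18) = 0.08 / 3.28 = 0.0244 V⁻¹.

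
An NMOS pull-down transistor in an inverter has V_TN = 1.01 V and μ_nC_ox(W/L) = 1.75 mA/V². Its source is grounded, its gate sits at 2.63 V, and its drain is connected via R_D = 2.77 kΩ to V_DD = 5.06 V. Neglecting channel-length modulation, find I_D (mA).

I_D = 1.57 mA

V_GS = V_G = 2.63 V, so V_ov = 2.63 − 1.01 = 1.62 V.
Assume saturation: I_D = ½ k_n V_ov² = 0.5 × 1.75 × 1.62² = 2.3 mA, giving V_DS = V_DD − I_D R_D = 5.06 − 2.3 × 2.77 = -1.3 V.
But -1.3 V < V_ov = 1.62 V, so the device is actually in triode.
In triode I_D = k_n[V_ov V_DS − ½ V_DS²] and I_D = (V_DD − V_DS)/R_D. Equating: 2.42 V_DS² − 8.853 V_DS + 5.06 = 0, giving V_DS = 0.709 V (the root below V_ov).
I_D = (5.06 − 0.709) / 2.77 = 1.57 mA.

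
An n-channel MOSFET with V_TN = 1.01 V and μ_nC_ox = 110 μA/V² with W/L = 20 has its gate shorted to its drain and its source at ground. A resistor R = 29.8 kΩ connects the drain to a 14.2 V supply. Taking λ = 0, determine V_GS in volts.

With gate tied to drain, V_GS = V_DS ≥ V_GS − V_TN, so the device is in saturation.
k_n = μ_nC_ox · (W/L) = 2.2 mA/V².
KCL at the drain: ½ k_n (V_GS − V_TN)² = (V_DD − V_GS)/R.
Let x = V_GS − 1.01. Then 32.8 x² + x − 13.19 = 0, giving x = 0.619 V (positive root), so V_GS = 1.63 V.
I_D = (V_DD − V_GS)/R = (14.2 − 1.63) / 29.8 = 0.422 mA.

V_GS = 1.63 V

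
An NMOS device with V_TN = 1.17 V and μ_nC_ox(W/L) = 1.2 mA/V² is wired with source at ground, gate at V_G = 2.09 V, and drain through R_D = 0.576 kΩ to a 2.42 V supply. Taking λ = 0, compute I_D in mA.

I_D = 0.508 mA

V_GS = V_G = 2.09 V, so V_ov = 2.09 − 1.17 = 0.92 V.
Assume saturation: I_D = ½ k_n V_ov² = 0.5 × 1.2 × 0.92² = 0.508 mA, giving V_DS = V_DD − I_D R_D = 2.42 − 0.508 × 0.576 = 2.13 V.
V_DS = 2.13 V ≥ V_ov = 0.92 V, confirming saturation.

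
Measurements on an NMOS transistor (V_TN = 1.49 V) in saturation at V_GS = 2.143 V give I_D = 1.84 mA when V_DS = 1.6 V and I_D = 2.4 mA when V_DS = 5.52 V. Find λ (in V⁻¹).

With V_GS fixed, I_D ∝ (1 + λ V_DS) in saturation, so I_D2/I_D1 = (1 + λ V_DS2)/(1 + λ V_DS1).
2.4/1.84 = 1.304 = (1 + 5.52 λ)/(1 + 1.6 λ).
Solving: λ (I_D1 V_DS2 − I_D2 V_DS1) = I_D2 − I_D1, so λ = (2.4 − 1.84) / (1.84 × 5.52 − 2.4 × 1.6) = 0.56 / 6.32 = 0.0887 V⁻¹.

λ = 0.0887 V⁻¹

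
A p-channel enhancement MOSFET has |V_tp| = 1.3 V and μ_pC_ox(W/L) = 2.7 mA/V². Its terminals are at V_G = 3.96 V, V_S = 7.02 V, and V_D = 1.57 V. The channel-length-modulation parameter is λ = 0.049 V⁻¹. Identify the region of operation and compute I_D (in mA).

Saturation; I_D = 5.30 mA

V_SG = V_S − V_G = 7.02 − 3.96 = 3.06 V; V_SD = V_S − V_D = 7.02 − 1.57 = 5.45 V.
V_ov = V_SG − |V_tp| = 3.06 − 1.3 = 1.76 V.
Since V_SD = 5.45 V ≥ V_ov = 1.76 V, the device is in saturation.
I_D = ½ k_p V_ov² (1 + λ V_SD) = 0.5 × 2.7 × 1.76² × (1 + 0.049 × 5.45) = 5.3 mA.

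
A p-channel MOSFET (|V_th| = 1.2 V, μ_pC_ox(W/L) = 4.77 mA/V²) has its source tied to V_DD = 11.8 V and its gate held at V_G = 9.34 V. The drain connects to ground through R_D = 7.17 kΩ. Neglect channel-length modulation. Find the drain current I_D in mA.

V_SG = V_DD − V_G = 11.8 − 9.34 = 2.46 V, so V_ov = 2.46 − 1.2 = 1.26 V.
Assume saturation: I_D = ½ k_p V_ov² = 0.5 × 4.77 × 1.26² = 3.79 mA, giving V_SD = V_DD − I_D R_D = 11.8 − 3.79 × 7.17 = -15.3 V.
But -15.3 V < V_ov = 1.26 V, so the device is actually in triode.
In triode I_D = k_p[V_ov V_SD − ½ V_SD²] and I_D = (V_DD − V_SD)/R_D. Equating: 17.1 V_SD² − 44.09 V_SD + 11.8 = 0, giving V_SD = 0.303 V (the root below V_ov).
I_D = (11.8 − 0.303) / 7.17 = 1.6 mA.

I_D = 1.60 mA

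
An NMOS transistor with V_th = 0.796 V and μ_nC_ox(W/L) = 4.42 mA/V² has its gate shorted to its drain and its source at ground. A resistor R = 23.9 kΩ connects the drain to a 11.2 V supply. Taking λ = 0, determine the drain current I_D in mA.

With gate tied to drain, V_GS = V_DS ≥ V_GS − V_th, so the device is in saturation.
KCL at the drain: ½ k_n (V_GS − V_th)² = (V_DD − V_GS)/R.
Let x = V_GS − 0.796. Then 52.8 x² + x − 10.4 = 0, giving x = 0.434 V (positive root), so V_GS = 1.23 V.
I_D = (V_DD − V_GS)/R = (11.2 − 1.23) / 23.9 = 0.417 mA.

I_D = 0.417 mA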